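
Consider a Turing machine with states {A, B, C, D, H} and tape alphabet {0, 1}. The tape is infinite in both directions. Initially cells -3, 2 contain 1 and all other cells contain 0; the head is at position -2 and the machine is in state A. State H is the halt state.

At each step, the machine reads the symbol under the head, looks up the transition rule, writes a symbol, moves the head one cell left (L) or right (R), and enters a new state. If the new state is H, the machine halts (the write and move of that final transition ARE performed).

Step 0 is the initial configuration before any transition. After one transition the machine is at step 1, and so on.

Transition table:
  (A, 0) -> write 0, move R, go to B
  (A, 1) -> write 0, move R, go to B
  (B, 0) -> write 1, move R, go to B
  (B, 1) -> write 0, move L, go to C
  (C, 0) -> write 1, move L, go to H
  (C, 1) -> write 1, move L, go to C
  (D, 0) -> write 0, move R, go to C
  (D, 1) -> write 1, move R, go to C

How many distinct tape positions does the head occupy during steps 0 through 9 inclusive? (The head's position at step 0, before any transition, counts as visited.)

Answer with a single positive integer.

Step 1: in state A at pos -2, read 0 -> (A,0)->write 0,move R,goto B. Now: state=B, head=-1, tape[-4..3]=01000010 (head:    ^)
Step 2: in state B at pos -1, read 0 -> (B,0)->write 1,move R,goto B. Now: state=B, head=0, tape[-4..3]=01010010 (head:     ^)
Step 3: in state B at pos 0, read 0 -> (B,0)->write 1,move R,goto B. Now: state=B, head=1, tape[-4..3]=01011010 (head:      ^)
Step 4: in state B at pos 1, read 0 -> (B,0)->write 1,move R,goto B. Now: state=B, head=2, tape[-4..3]=01011110 (head:       ^)
Step 5: in state B at pos 2, read 1 -> (B,1)->write 0,move L,goto C. Now: state=C, head=1, tape[-4..3]=01011100 (head:      ^)
Step 6: in state C at pos 1, read 1 -> (C,1)->write 1,move L,goto C. Now: state=C, head=0, tape[-4..3]=01011100 (head:     ^)
Step 7: in state C at pos 0, read 1 -> (C,1)->write 1,move L,goto C. Now: state=C, head=-1, tape[-4..3]=01011100 (head:    ^)
Step 8: in state C at pos -1, read 1 -> (C,1)->write 1,move L,goto C. Now: state=C, head=-2, tape[-4..3]=01011100 (head:   ^)
Step 9: in state C at pos -2, read 0 -> (C,0)->write 1,move L,goto H. Now: state=H, head=-3, tape[-4..3]=01111100 (head:  ^)
Head positions at steps 0..9: starting at -2, distinct positions visited = {-3, -2, -1, 0, 1, 2} -> 6 position(s)

Answer: 6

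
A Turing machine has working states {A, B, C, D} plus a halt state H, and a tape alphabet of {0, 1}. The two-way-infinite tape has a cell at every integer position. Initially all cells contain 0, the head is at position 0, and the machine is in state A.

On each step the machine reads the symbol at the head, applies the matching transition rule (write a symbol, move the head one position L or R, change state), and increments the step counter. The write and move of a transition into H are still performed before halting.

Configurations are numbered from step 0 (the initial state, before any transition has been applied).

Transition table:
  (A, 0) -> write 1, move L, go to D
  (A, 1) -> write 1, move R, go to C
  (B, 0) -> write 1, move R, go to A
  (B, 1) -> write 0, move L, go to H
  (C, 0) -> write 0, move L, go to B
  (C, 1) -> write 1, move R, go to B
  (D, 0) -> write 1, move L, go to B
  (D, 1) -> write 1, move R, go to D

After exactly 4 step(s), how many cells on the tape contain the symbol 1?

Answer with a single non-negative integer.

Answer: 3

Derivation:
Step 1: in state A at pos 0, read 0 -> (A,0)->write 1,move L,goto D. Now: state=D, head=-1, tape[-2..1]=0010 (head:  ^)
Step 2: in state D at pos -1, read 0 -> (D,0)->write 1,move L,goto B. Now: state=B, head=-2, tape[-3..1]=00110 (head:  ^)
Step 3: in state B at pos -2, read 0 -> (B,0)->write 1,move R,goto A. Now: state=A, head=-1, tape[-3..1]=01110 (head:   ^)
Step 4: in state A at pos -1, read 1 -> (A,1)->write 1,move R,goto C. Now: state=C, head=0, tape[-3..1]=01110 (head:    ^)
Cells containing 1 after step 4: {-2, -1, 0} -> 3 cell(s)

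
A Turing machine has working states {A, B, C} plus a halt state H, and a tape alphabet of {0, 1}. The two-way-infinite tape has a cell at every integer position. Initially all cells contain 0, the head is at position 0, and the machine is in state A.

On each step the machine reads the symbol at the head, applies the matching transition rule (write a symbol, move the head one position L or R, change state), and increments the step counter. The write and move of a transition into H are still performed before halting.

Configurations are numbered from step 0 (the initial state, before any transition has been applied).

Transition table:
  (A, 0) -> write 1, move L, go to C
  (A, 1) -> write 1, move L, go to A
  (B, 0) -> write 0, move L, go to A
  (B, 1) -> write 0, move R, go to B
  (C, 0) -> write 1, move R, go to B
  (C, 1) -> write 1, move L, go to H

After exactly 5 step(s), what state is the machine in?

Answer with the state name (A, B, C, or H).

Answer: C

Derivation:
Step 1: in state A at pos 0, read 0 -> (A,0)->write 1,move L,goto C. Now: state=C, head=-1, tape[-2..1]=0010 (head:  ^)
Step 2: in state C at pos -1, read 0 -> (C,0)->write 1,move R,goto B. Now: state=B, head=0, tape[-2..1]=0110 (head:   ^)
Step 3: in state B at pos 0, read 1 -> (B,1)->write 0,move R,goto B. Now: state=B, head=1, tape[-2..2]=01000 (head:    ^)
Step 4: in state B at pos 1, read 0 -> (B,0)->write 0,move L,goto A. Now: state=A, head=0, tape[-2..2]=01000 (head:   ^)
Step 5: in state A at pos 0, read 0 -> (A,0)->write 1,move L,goto C. Now: state=C, head=-1, tape[-2..2]=01100 (head:  ^)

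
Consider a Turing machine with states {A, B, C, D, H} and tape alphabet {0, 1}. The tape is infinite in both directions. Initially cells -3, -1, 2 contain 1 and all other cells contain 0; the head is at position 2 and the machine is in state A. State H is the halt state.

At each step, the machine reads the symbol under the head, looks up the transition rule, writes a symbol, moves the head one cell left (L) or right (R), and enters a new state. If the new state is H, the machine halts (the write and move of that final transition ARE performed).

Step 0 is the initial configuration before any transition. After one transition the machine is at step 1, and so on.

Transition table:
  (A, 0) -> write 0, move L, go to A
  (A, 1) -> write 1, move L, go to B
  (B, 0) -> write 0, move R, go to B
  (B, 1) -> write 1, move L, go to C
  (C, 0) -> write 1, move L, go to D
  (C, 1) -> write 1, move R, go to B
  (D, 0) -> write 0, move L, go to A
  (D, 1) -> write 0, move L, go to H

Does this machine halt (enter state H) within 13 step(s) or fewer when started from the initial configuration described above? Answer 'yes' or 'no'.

Step 1: in state A at pos 2, read 1 -> (A,1)->write 1,move L,goto B. Now: state=B, head=1, tape[-4..3]=01010010 (head:      ^)
Step 2: in state B at pos 1, read 0 -> (B,0)->write 0,move R,goto B. Now: state=B, head=2, tape[-4..3]=01010010 (head:       ^)
Step 3: in state B at pos 2, read 1 -> (B,1)->write 1,move L,goto C. Now: state=C, head=1, tape[-4..3]=01010010 (head:      ^)
Step 4: in state C at pos 1, read 0 -> (C,0)->write 1,move L,goto D. Now: state=D, head=0, tape[-4..3]=01010110 (head:     ^)
Step 5: in state D at pos 0, read 0 -> (D,0)->write 0,move L,goto A. Now: state=A, head=-1, tape[-4..3]=01010110 (head:    ^)
Step 6: in state A at pos -1, read 1 -> (A,1)->write 1,move L,goto B. Now: state=B, head=-2, tape[-4..3]=01010110 (head:   ^)
Step 7: in state B at pos -2, read 0 -> (B,0)->write 0,move R,goto B. Now: state=B, head=-1, tape[-4..3]=01010110 (head:    ^)
Step 8: in state B at pos -1, read 1 -> (B,1)->write 1,move L,goto C. Now: state=C, head=-2, tape[-4..3]=01010110 (head:   ^)
Step 9: in state C at pos -2, read 0 -> (C,0)->write 1,move L,goto D. Now: state=D, head=-3, tape[-4..3]=01110110 (head:  ^)
Step 10: in state D at pos -3, read 1 -> (D,1)->write 0,move L,goto H. Now: state=H, head=-4, tape[-5..3]=000110110 (head:  ^)
State H reached at step 10; 10 <= 13 -> yes

Answer: yes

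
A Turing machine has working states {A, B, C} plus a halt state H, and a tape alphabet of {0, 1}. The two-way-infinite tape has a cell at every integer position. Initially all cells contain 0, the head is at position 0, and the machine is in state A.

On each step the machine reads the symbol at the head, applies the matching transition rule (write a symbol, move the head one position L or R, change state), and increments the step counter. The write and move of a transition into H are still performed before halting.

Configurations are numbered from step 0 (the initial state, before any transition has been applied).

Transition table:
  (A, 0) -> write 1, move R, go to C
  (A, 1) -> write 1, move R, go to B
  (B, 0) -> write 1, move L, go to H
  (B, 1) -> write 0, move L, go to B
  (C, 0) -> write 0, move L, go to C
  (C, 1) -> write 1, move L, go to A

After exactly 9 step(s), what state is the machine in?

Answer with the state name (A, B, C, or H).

Step 1: in state A at pos 0, read 0 -> (A,0)->write 1,move R,goto C. Now: state=C, head=1, tape[-1..2]=0100 (head:   ^)
Step 2: in state C at pos 1, read 0 -> (C,0)->write 0,move L,goto C. Now: state=C, head=0, tape[-1..2]=0100 (head:  ^)
Step 3: in state C at pos 0, read 1 -> (C,1)->write 1,move L,goto A. Now: state=A, head=-1, tape[-2..2]=00100 (head:  ^)
Step 4: in state A at pos -1, read 0 -> (A,0)->write 1,move R,goto C. Now: state=C, head=0, tape[-2..2]=01100 (head:   ^)
Step 5: in state C at pos 0, read 1 -> (C,1)->write 1,move L,goto A. Now: state=A, head=-1, tape[-2..2]=01100 (head:  ^)
Step 6: in state A at pos -1, read 1 -> (A,1)->write 1,move R,goto B. Now: state=B, head=0, tape[-2..2]=01100 (head:   ^)
Step 7: in state B at pos 0, read 1 -> (B,1)->write 0,move L,goto B. Now: state=B, head=-1, tape[-2..2]=01000 (head:  ^)
Step 8: in state B at pos -1, read 1 -> (B,1)->write 0,move L,goto B. Now: state=B, head=-2, tape[-3..2]=000000 (head:  ^)
Step 9: in state B at pos -2, read 0 -> (B,0)->write 1,move L,goto H. Now: state=H, head=-3, tape[-4..2]=0010000 (head:  ^)

Answer: H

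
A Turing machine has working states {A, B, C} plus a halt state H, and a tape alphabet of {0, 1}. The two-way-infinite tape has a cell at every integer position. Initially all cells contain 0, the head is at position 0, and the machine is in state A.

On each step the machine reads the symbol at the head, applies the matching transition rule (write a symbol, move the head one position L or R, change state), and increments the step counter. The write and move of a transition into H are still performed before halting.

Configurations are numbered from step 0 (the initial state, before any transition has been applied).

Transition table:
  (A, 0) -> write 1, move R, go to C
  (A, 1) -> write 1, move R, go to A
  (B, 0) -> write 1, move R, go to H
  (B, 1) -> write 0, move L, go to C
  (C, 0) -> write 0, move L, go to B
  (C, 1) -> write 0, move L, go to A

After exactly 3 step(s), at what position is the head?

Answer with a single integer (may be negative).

Answer: -1

Derivation:
Step 1: in state A at pos 0, read 0 -> (A,0)->write 1,move R,goto C. Now: state=C, head=1, tape[-1..2]=0100 (head:   ^)
Step 2: in state C at pos 1, read 0 -> (C,0)->write 0,move L,goto B. Now: state=B, head=0, tape[-1..2]=0100 (head:  ^)
Step 3: in state B at pos 0, read 1 -> (B,1)->write 0,move L,goto C. Now: state=C, head=-1, tape[-2..2]=00000 (head:  ^)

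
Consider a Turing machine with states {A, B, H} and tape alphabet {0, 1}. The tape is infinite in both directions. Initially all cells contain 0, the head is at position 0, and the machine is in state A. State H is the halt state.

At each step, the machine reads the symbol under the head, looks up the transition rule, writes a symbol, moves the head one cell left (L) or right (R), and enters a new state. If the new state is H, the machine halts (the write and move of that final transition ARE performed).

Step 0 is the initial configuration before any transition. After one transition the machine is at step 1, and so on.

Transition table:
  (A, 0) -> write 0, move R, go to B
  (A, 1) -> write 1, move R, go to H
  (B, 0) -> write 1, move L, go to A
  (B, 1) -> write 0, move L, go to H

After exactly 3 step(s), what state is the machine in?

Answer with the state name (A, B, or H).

Step 1: in state A at pos 0, read 0 -> (A,0)->write 0,move R,goto B. Now: state=B, head=1, tape[-1..2]=0000 (head:   ^)
Step 2: in state B at pos 1, read 0 -> (B,0)->write 1,move L,goto A. Now: state=A, head=0, tape[-1..2]=0010 (head:  ^)
Step 3: in state A at pos 0, read 0 -> (A,0)->write 0,move R,goto B. Now: state=B, head=1, tape[-1..2]=0010 (head:   ^)

Answer: B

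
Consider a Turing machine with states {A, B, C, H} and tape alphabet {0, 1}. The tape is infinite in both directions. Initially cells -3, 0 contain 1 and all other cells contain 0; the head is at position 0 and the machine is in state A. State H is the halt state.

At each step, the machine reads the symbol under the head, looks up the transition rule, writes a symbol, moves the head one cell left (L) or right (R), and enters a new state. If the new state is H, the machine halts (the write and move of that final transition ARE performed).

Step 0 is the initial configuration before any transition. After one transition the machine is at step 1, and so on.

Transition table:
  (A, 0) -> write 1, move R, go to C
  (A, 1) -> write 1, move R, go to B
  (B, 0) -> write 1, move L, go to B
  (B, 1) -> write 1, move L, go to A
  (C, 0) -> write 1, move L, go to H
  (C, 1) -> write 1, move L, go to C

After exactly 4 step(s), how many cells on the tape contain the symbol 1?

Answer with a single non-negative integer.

Step 1: in state A at pos 0, read 1 -> (A,1)->write 1,move R,goto B. Now: state=B, head=1, tape[-4..2]=0100100 (head:      ^)
Step 2: in state B at pos 1, read 0 -> (B,0)->write 1,move L,goto B. Now: state=B, head=0, tape[-4..2]=0100110 (head:     ^)
Step 3: in state B at pos 0, read 1 -> (B,1)->write 1,move L,goto A. Now: state=A, head=-1, tape[-4..2]=0100110 (head:    ^)
Step 4: in state A at pos -1, read 0 -> (A,0)->write 1,move R,goto C. Now: state=C, head=0, tape[-4..2]=0101110 (head:     ^)
Cells containing 1 after step 4: {-3, -1, 0, 1} -> 4 cell(s)

Answer: 4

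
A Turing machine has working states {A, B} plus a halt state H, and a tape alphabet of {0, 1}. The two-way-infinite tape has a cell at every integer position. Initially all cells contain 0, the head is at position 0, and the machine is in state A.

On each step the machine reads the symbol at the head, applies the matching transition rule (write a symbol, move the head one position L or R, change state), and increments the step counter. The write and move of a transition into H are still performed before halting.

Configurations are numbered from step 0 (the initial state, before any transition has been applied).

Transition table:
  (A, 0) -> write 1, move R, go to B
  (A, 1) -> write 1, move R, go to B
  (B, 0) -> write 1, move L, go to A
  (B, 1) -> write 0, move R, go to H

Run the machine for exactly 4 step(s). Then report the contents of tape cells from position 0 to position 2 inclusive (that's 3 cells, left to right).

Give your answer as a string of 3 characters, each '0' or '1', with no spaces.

Step 1: in state A at pos 0, read 0 -> (A,0)->write 1,move R,goto B. Now: state=B, head=1, tape[-1..2]=0100 (head:   ^)
Step 2: in state B at pos 1, read 0 -> (B,0)->write 1,move L,goto A. Now: state=A, head=0, tape[-1..2]=0110 (head:  ^)
Step 3: in state A at pos 0, read 1 -> (A,1)->write 1,move R,goto B. Now: state=B, head=1, tape[-1..2]=0110 (head:   ^)
Step 4: in state B at pos 1, read 1 -> (B,1)->write 0,move R,goto H. Now: state=H, head=2, tape[-1..3]=01000 (head:    ^)

Answer: 100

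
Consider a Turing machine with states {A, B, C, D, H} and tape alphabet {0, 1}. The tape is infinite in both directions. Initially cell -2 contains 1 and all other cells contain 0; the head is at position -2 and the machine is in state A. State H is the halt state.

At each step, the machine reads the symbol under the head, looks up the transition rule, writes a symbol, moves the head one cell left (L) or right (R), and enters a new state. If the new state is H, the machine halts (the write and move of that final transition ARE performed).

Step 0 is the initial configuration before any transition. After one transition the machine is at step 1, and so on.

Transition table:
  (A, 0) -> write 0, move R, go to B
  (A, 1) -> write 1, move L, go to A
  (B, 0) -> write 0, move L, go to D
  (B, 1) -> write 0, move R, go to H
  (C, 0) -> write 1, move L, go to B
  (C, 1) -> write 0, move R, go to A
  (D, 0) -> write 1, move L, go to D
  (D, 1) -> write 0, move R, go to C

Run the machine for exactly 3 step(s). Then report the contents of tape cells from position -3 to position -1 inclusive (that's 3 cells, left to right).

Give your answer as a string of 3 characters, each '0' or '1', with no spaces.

Step 1: in state A at pos -2, read 1 -> (A,1)->write 1,move L,goto A. Now: state=A, head=-3, tape[-4..-1]=0010 (head:  ^)
Step 2: in state A at pos -3, read 0 -> (A,0)->write 0,move R,goto B. Now: state=B, head=-2, tape[-4..-1]=0010 (head:   ^)
Step 3: in state B at pos -2, read 1 -> (B,1)->write 0,move R,goto H. Now: state=H, head=-1, tape[-4..0]=00000 (head:    ^)

Answer: 000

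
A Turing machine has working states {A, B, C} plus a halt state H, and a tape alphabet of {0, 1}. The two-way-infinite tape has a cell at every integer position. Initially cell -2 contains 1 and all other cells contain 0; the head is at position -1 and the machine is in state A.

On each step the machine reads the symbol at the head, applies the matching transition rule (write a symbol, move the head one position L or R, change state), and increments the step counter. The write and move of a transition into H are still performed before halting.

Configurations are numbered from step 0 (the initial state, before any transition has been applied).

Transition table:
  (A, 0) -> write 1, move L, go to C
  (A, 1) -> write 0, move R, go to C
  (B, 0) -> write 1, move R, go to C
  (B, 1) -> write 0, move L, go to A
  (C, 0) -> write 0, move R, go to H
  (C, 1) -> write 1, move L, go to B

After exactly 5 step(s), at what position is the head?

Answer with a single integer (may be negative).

Answer: -4

Derivation:
Step 1: in state A at pos -1, read 0 -> (A,0)->write 1,move L,goto C. Now: state=C, head=-2, tape[-3..0]=0110 (head:  ^)
Step 2: in state C at pos -2, read 1 -> (C,1)->write 1,move L,goto B. Now: state=B, head=-3, tape[-4..0]=00110 (head:  ^)
Step 3: in state B at pos -3, read 0 -> (B,0)->write 1,move R,goto C. Now: state=C, head=-2, tape[-4..0]=01110 (head:   ^)
Step 4: in state C at pos -2, read 1 -> (C,1)->write 1,move L,goto B. Now: state=B, head=-3, tape[-4..0]=01110 (head:  ^)
Step 5: in state B at pos -3, read 1 -> (B,1)->write 0,move L,goto A. Now: state=A, head=-4, tape[-5..0]=000110 (head:  ^)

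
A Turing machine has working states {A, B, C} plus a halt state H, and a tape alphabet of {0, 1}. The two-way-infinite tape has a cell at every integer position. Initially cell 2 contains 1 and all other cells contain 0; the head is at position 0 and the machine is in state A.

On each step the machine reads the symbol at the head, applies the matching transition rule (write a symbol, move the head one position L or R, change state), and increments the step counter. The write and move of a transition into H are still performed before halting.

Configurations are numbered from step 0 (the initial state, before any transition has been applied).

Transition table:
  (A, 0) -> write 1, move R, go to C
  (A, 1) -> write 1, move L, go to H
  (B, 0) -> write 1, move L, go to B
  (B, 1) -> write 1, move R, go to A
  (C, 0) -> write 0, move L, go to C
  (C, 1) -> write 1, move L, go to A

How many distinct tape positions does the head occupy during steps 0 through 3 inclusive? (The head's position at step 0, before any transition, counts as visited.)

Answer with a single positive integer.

Step 1: in state A at pos 0, read 0 -> (A,0)->write 1,move R,goto C. Now: state=C, head=1, tape[-1..3]=01010 (head:   ^)
Step 2: in state C at pos 1, read 0 -> (C,0)->write 0,move L,goto C. Now: state=C, head=0, tape[-1..3]=01010 (head:  ^)
Step 3: in state C at pos 0, read 1 -> (C,1)->write 1,move L,goto A. Now: state=A, head=-1, tape[-2..3]=001010 (head:  ^)
Head positions at steps 0..3: starting at 0, distinct positions visited = {-1, 0, 1} -> 3 position(s)

Answer: 3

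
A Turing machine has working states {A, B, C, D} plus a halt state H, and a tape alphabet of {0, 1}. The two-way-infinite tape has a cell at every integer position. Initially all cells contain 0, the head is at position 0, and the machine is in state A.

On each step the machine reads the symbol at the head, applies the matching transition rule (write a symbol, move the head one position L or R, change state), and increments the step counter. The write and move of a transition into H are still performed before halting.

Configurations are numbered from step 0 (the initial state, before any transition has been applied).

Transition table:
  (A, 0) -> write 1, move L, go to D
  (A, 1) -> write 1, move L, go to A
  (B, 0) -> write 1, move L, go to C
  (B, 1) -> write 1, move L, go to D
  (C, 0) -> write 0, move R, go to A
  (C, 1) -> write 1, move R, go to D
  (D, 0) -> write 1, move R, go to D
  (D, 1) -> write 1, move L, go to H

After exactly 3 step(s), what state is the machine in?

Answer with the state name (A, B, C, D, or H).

Answer: H

Derivation:
Step 1: in state A at pos 0, read 0 -> (A,0)->write 1,move L,goto D. Now: state=D, head=-1, tape[-2..1]=0010 (head:  ^)
Step 2: in state D at pos -1, read 0 -> (D,0)->write 1,move R,goto D. Now: state=D, head=0, tape[-2..1]=0110 (head:   ^)
Step 3: in state D at pos 0, read 1 -> (D,1)->write 1,move L,goto H. Now: state=H, head=-1, tape[-2..1]=0110 (head:  ^)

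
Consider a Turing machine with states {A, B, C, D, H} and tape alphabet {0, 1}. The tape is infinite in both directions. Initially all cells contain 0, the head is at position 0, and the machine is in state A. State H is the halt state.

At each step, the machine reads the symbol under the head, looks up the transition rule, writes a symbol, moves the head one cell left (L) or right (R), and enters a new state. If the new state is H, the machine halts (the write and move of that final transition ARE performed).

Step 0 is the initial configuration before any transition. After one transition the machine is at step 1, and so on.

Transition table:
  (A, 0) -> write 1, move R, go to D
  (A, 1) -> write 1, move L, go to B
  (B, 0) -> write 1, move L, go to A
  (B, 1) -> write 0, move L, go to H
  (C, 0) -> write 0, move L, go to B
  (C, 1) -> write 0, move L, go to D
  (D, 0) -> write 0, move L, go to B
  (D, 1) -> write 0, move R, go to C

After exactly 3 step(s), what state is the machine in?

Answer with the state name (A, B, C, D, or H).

Answer: H

Derivation:
Step 1: in state A at pos 0, read 0 -> (A,0)->write 1,move R,goto D. Now: state=D, head=1, tape[-1..2]=0100 (head:   ^)
Step 2: in state D at pos 1, read 0 -> (D,0)->write 0,move L,goto B. Now: state=B, head=0, tape[-1..2]=0100 (head:  ^)
Step 3: in state B at pos 0, read 1 -> (B,1)->write 0,move L,goto H. Now: state=H, head=-1, tape[-2..2]=00000 (head:  ^)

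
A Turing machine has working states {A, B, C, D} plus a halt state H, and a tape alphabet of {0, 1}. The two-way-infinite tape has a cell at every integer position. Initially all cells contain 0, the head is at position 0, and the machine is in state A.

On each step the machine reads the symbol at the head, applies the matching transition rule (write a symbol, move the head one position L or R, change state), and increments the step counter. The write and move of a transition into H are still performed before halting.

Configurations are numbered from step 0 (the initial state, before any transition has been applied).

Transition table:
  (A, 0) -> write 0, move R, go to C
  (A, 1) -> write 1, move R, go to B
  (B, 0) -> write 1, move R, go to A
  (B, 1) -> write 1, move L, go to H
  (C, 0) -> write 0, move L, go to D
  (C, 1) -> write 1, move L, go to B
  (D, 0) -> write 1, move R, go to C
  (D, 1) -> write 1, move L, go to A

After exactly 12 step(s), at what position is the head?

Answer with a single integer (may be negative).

Step 1: in state A at pos 0, read 0 -> (A,0)->write 0,move R,goto C. Now: state=C, head=1, tape[-1..2]=0000 (head:   ^)
Step 2: in state C at pos 1, read 0 -> (C,0)->write 0,move L,goto D. Now: state=D, head=0, tape[-1..2]=0000 (head:  ^)
Step 3: in state D at pos 0, read 0 -> (D,0)->write 1,move R,goto C. Now: state=C, head=1, tape[-1..2]=0100 (head:   ^)
Step 4: in state C at pos 1, read 0 -> (C,0)->write 0,move L,goto D. Now: state=D, head=0, tape[-1..2]=0100 (head:  ^)
Step 5: in state D at pos 0, read 1 -> (D,1)->write 1,move L,goto A. Now: state=A, head=-1, tape[-2..2]=00100 (head:  ^)
Step 6: in state A at pos -1, read 0 -> (A,0)->write 0,move R,goto C. Now: state=C, head=0, tape[-2..2]=00100 (head:   ^)
Step 7: in state C at pos 0, read 1 -> (C,1)->write 1,move L,goto B. Now: state=B, head=-1, tape[-2..2]=00100 (head:  ^)
Step 8: in state B at pos -1, read 0 -> (B,0)->write 1,move R,goto A. Now: state=A, head=0, tape[-2..2]=01100 (head:   ^)
Step 9: in state A at pos 0, read 1 -> (A,1)->write 1,move R,goto B. Now: state=B, head=1, tape[-2..2]=01100 (head:    ^)
Step 10: in state B at pos 1, read 0 -> (B,0)->write 1,move R,goto A. Now: state=A, head=2, tape[-2..3]=011100 (head:     ^)
Step 11: in state A at pos 2, read 0 -> (A,0)->write 0,move R,goto C. Now: state=C, head=3, tape[-2..4]=0111000 (head:      ^)
Step 12: in state C at pos 3, read 0 -> (C,0)->write 0,move L,goto D. Now: state=D, head=2, tape[-2..4]=0111000 (head:     ^)

Answer: 2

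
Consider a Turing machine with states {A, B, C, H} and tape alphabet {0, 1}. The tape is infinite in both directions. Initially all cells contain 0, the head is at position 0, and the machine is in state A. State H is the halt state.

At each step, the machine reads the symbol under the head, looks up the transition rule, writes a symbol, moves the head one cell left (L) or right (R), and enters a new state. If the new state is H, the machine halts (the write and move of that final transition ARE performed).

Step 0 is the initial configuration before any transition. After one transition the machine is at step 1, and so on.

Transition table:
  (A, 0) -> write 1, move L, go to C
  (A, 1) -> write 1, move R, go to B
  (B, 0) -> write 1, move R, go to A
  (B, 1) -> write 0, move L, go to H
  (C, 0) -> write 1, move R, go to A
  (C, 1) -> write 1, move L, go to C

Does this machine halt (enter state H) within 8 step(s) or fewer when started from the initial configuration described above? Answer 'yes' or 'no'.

Answer: no

Derivation:
Step 1: in state A at pos 0, read 0 -> (A,0)->write 1,move L,goto C. Now: state=C, head=-1, tape[-2..1]=0010 (head:  ^)
Step 2: in state C at pos -1, read 0 -> (C,0)->write 1,move R,goto A. Now: state=A, head=0, tape[-2..1]=0110 (head:   ^)
Step 3: in state A at pos 0, read 1 -> (A,1)->write 1,move R,goto B. Now: state=B, head=1, tape[-2..2]=01100 (head:    ^)
Step 4: in state B at pos 1, read 0 -> (B,0)->write 1,move R,goto A. Now: state=A, head=2, tape[-2..3]=011100 (head:     ^)
Step 5: in state A at pos 2, read 0 -> (A,0)->write 1,move L,goto C. Now: state=C, head=1, tape[-2..3]=011110 (head:    ^)
Step 6: in state C at pos 1, read 1 -> (C,1)->write 1,move L,goto C. Now: state=C, head=0, tape[-2..3]=011110 (head:   ^)
Step 7: in state C at pos 0, read 1 -> (C,1)->write 1,move L,goto C. Now: state=C, head=-1, tape[-2..3]=011110 (head:  ^)
Step 8: in state C at pos -1, read 1 -> (C,1)->write 1,move L,goto C. Now: state=C, head=-2, tape[-3..3]=0011110 (head:  ^)
After 8 step(s): state = C (not H) -> not halted within 8 -> no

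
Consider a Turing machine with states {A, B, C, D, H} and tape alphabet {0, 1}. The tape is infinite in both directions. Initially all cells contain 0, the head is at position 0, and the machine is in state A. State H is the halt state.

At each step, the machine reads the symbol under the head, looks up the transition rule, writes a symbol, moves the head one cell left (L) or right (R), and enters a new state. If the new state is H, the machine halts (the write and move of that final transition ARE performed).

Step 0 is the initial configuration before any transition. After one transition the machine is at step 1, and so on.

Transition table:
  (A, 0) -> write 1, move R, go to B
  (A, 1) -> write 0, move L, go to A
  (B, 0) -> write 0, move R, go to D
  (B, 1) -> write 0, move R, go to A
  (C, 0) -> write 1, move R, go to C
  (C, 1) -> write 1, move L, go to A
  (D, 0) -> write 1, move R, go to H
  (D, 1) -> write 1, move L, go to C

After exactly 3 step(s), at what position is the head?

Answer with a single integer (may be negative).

Step 1: in state A at pos 0, read 0 -> (A,0)->write 1,move R,goto B. Now: state=B, head=1, tape[-1..2]=0100 (head:   ^)
Step 2: in state B at pos 1, read 0 -> (B,0)->write 0,move R,goto D. Now: state=D, head=2, tape[-1..3]=01000 (head:    ^)
Step 3: in state D at pos 2, read 0 -> (D,0)->write 1,move R,goto H. Now: state=H, head=3, tape[-1..4]=010100 (head:     ^)

Answer: 3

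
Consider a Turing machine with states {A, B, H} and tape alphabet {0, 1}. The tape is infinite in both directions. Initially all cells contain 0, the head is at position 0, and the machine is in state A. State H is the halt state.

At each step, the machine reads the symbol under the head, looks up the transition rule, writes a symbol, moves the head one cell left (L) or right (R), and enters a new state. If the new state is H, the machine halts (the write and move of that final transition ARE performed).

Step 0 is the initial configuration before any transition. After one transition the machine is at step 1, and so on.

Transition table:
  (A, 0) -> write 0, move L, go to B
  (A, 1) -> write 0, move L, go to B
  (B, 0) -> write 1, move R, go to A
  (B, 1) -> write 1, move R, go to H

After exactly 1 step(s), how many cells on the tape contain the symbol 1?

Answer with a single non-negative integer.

Answer: 0

Derivation:
Step 1: in state A at pos 0, read 0 -> (A,0)->write 0,move L,goto B. Now: state=B, head=-1, tape[-2..1]=0000 (head:  ^)
No cell contains 1 after step 1 -> 0 cell(s)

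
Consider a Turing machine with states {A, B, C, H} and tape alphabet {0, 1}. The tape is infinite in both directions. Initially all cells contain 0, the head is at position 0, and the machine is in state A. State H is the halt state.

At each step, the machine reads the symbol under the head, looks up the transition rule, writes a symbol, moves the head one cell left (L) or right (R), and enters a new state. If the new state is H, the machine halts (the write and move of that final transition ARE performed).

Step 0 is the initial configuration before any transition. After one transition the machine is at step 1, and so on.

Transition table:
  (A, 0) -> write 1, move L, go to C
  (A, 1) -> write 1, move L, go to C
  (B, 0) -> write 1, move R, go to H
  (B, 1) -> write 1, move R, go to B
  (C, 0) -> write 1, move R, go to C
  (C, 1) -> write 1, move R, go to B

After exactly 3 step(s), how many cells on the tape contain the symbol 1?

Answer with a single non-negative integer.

Answer: 2

Derivation:
Step 1: in state A at pos 0, read 0 -> (A,0)->write 1,move L,goto C. Now: state=C, head=-1, tape[-2..1]=0010 (head:  ^)
Step 2: in state C at pos -1, read 0 -> (C,0)->write 1,move R,goto C. Now: state=C, head=0, tape[-2..1]=0110 (head:   ^)
Step 3: in state C at pos 0, read 1 -> (C,1)->write 1,move R,goto B. Now: state=B, head=1, tape[-2..2]=01100 (head:    ^)
Cells containing 1 after step 3: {-1, 0} -> 2 cell(s)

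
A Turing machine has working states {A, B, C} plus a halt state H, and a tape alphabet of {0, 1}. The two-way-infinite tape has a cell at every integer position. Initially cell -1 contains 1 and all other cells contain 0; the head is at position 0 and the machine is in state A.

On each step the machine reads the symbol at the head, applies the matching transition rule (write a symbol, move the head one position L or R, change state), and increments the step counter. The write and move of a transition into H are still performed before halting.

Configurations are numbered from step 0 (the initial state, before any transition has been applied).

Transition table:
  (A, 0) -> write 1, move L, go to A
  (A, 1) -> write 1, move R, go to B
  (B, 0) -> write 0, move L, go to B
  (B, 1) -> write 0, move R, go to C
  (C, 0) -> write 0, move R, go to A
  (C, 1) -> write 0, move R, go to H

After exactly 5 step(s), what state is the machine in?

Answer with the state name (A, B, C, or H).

Answer: A

Derivation:
Step 1: in state A at pos 0, read 0 -> (A,0)->write 1,move L,goto A. Now: state=A, head=-1, tape[-2..1]=0110 (head:  ^)
Step 2: in state A at pos -1, read 1 -> (A,1)->write 1,move R,goto B. Now: state=B, head=0, tape[-2..1]=0110 (head:   ^)
Step 3: in state B at pos 0, read 1 -> (B,1)->write 0,move R,goto C. Now: state=C, head=1, tape[-2..2]=01000 (head:    ^)
Step 4: in state C at pos 1, read 0 -> (C,0)->write 0,move R,goto A. Now: state=A, head=2, tape[-2..3]=010000 (head:     ^)
Step 5: in state A at pos 2, read 0 -> (A,0)->write 1,move L,goto A. Now: state=A, head=1, tape[-2..3]=010010 (head:    ^)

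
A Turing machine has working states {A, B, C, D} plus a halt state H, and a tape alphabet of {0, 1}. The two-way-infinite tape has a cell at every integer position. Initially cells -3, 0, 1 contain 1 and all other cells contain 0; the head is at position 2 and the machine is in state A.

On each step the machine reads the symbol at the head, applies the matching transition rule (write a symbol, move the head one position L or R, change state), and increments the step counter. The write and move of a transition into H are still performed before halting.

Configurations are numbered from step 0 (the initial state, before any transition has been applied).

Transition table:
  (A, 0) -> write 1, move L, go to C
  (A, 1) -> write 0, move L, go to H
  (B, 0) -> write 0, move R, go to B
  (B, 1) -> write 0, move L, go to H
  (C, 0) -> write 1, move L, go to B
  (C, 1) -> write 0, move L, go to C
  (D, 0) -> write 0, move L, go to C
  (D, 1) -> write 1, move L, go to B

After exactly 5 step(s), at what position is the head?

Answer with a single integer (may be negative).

Step 1: in state A at pos 2, read 0 -> (A,0)->write 1,move L,goto C. Now: state=C, head=1, tape[-4..3]=01001110 (head:      ^)
Step 2: in state C at pos 1, read 1 -> (C,1)->write 0,move L,goto C. Now: state=C, head=0, tape[-4..3]=01001010 (head:     ^)
Step 3: in state C at pos 0, read 1 -> (C,1)->write 0,move L,goto C. Now: state=C, head=-1, tape[-4..3]=01000010 (head:    ^)
Step 4: in state C at pos -1, read 0 -> (C,0)->write 1,move L,goto B. Now: state=B, head=-2, tape[-4..3]=01010010 (head:   ^)
Step 5: in state B at pos -2, read 0 -> (B,0)->write 0,move R,goto B. Now: state=B, head=-1, tape[-4..3]=01010010 (head:    ^)

Answer: -1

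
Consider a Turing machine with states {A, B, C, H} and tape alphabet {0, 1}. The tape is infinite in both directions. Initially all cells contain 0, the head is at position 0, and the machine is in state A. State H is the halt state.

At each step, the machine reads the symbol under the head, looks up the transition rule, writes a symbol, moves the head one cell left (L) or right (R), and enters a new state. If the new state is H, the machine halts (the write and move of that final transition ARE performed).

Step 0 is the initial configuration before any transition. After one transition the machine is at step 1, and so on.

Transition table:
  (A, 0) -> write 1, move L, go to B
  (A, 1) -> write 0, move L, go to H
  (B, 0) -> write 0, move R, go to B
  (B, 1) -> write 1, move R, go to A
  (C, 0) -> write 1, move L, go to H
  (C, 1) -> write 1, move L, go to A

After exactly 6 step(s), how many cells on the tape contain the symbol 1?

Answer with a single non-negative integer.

Answer: 1

Derivation:
Step 1: in state A at pos 0, read 0 -> (A,0)->write 1,move L,goto B. Now: state=B, head=-1, tape[-2..1]=0010 (head:  ^)
Step 2: in state B at pos -1, read 0 -> (B,0)->write 0,move R,goto B. Now: state=B, head=0, tape[-2..1]=0010 (head:   ^)
Step 3: in state B at pos 0, read 1 -> (B,1)->write 1,move R,goto A. Now: state=A, head=1, tape[-2..2]=00100 (head:    ^)
Step 4: in state A at pos 1, read 0 -> (A,0)->write 1,move L,goto B. Now: state=B, head=0, tape[-2..2]=00110 (head:   ^)
Step 5: in state B at pos 0, read 1 -> (B,1)->write 1,move R,goto A. Now: state=A, head=1, tape[-2..2]=00110 (head:    ^)
Step 6: in state A at pos 1, read 1 -> (A,1)->write 0,move L,goto H. Now: state=H, head=0, tape[-2..2]=00100 (head:   ^)
Cells containing 1 after step 6: {0} -> 1 cell(s)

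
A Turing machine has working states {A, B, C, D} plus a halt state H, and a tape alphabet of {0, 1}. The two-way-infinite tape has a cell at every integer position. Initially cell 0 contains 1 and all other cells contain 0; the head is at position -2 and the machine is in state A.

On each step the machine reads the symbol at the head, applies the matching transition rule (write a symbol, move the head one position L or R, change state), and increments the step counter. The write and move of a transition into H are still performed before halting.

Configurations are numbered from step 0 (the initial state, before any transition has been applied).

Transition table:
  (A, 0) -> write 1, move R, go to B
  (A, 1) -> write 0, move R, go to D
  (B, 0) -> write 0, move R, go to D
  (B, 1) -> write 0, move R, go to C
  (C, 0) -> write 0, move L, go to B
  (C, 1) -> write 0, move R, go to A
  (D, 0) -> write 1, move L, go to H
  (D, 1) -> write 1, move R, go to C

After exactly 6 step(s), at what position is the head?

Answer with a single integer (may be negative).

Step 1: in state A at pos -2, read 0 -> (A,0)->write 1,move R,goto B. Now: state=B, head=-1, tape[-3..1]=01010 (head:   ^)
Step 2: in state B at pos -1, read 0 -> (B,0)->write 0,move R,goto D. Now: state=D, head=0, tape[-3..1]=01010 (head:    ^)
Step 3: in state D at pos 0, read 1 -> (D,1)->write 1,move R,goto C. Now: state=C, head=1, tape[-3..2]=010100 (head:     ^)
Step 4: in state C at pos 1, read 0 -> (C,0)->write 0,move L,goto B. Now: state=B, head=0, tape[-3..2]=010100 (head:    ^)
Step 5: in state B at pos 0, read 1 -> (B,1)->write 0,move R,goto C. Now: state=C, head=1, tape[-3..2]=010000 (head:     ^)
Step 6: in state C at pos 1, read 0 -> (C,0)->write 0,move L,goto B. Now: state=B, head=0, tape[-3..2]=010000 (head:    ^)

Answer: 0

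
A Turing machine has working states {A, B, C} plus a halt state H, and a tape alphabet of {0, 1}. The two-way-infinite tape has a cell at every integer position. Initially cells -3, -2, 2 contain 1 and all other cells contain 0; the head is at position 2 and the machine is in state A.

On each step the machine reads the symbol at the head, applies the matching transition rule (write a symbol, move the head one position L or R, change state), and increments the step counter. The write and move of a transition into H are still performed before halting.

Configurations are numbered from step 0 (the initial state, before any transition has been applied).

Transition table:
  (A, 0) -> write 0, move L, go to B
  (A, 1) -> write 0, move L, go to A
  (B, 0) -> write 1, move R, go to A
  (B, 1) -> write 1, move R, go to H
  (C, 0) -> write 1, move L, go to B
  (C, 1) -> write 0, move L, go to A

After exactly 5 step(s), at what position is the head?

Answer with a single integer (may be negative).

Step 1: in state A at pos 2, read 1 -> (A,1)->write 0,move L,goto A. Now: state=A, head=1, tape[-4..3]=01100000 (head:      ^)
Step 2: in state A at pos 1, read 0 -> (A,0)->write 0,move L,goto B. Now: state=B, head=0, tape[-4..3]=01100000 (head:     ^)
Step 3: in state B at pos 0, read 0 -> (B,0)->write 1,move R,goto A. Now: state=A, head=1, tape[-4..3]=01101000 (head:      ^)
Step 4: in state A at pos 1, read 0 -> (A,0)->write 0,move L,goto B. Now: state=B, head=0, tape[-4..3]=01101000 (head:     ^)
Step 5: in state B at pos 0, read 1 -> (B,1)->write 1,move R,goto H. Now: state=H, head=1, tape[-4..3]=01101000 (head:      ^)

Answer: 1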